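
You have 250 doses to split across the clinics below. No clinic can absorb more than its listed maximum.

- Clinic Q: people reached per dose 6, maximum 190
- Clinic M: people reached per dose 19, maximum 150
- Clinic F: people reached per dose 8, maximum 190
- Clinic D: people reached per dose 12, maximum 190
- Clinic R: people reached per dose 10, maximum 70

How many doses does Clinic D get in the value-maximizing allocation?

100

Highest people reached per dose first: Clinic M 19 > Clinic D 12 > Clinic R 10 > Clinic F 8 > Clinic Q 6.
Clinic M: +150 to 150 (cap) ; 100 left.
Clinic D has room for 190 but only 100 remain, so it gets 100.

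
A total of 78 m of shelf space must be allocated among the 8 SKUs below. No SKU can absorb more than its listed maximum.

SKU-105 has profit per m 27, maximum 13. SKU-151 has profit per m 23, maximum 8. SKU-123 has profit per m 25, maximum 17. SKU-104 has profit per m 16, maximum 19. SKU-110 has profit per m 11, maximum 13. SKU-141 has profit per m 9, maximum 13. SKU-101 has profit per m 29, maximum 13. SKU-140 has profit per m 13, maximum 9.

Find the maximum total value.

1745

Order the SKUs by profit per m: SKU-101 29 > SKU-105 27 > SKU-123 25 > SKU-151 23 > SKU-104 16 > SKU-140 13 > SKU-110 11 > SKU-141 9.
SKU-101: +13 to 13 (cap) — 65 left.
Give SKU-105 13 to hit its cap of 13 — 52 left.
Give SKU-123 17 to hit its cap of 17 — 35 left.
Give SKU-151 8 to hit its cap of 8 — 27 left.
Give SKU-104 19 to hit its cap of 19 — 8 left.
Only 8 left; SKU-140 takes them to reach 8.
Total = 27×13 + 23×8 + 25×17 + 16×19 + 29×13 + 13×8 = 1745.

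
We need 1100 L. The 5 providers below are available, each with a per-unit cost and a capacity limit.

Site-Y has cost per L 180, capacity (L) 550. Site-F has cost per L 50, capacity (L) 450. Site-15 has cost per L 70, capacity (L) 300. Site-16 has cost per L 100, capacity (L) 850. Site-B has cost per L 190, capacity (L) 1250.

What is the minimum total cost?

Fill from the cheapest provider first.
Take 450 from Site-F at 50 → need 650 more.
Take 300 from Site-15 at 70 → need 350 more.
Site-16 at 100: take 350 of its 850 → requirement met.
Site-Y, Site-B: unused.
Cost = 450×50 + 300×70 + 350×100 = 78500.

78500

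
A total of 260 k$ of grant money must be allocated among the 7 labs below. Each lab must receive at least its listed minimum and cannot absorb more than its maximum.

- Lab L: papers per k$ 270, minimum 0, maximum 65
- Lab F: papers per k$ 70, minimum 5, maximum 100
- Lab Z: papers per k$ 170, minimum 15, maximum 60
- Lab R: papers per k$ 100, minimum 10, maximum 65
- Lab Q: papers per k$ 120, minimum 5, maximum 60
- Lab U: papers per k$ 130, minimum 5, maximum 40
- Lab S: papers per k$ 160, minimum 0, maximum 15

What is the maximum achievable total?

Meeting every minimum uses 0+5+15+10+5+5+0 = 40 k$, leaving 220.
Order the labs by papers per k$: Lab L 270 > Lab Z 170 > Lab S 160 > Lab U 130 > Lab Q 120 > Lab R 100 > Lab F 70.
Lab L takes 65 more to reach its cap of 65 — 155 left.
Lab Z takes 45 more to reach its cap of 60 — 110 left.
Lab S takes 15 more to reach its cap of 15 — 95 left.
Give Lab U 35 more to hit its cap of 40 — 60 left.
Give Lab Q 55 more to hit its cap of 60 — 5 left.
Lab R: +5 (room for 55) → 15. Pool exhausted.
Total = 270×65 + 70×5 + 170×60 + 100×15 + 120×60 + 130×40 + 160×15 = 44400.

44400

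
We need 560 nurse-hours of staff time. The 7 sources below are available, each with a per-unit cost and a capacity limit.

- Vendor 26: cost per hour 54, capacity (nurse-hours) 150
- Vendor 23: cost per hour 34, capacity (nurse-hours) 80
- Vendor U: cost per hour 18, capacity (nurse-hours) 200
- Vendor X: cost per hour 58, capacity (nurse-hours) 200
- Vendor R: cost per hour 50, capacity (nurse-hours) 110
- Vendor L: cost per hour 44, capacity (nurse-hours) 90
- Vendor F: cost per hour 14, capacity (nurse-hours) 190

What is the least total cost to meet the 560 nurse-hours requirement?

12940

Cheapest first:
Take 190 from Vendor F at 14 — need 370 more.
Vendor U (18): use full 200 — 170 nurse-hours to go.
Take 80 from Vendor 23 at 34 — need 90 more.
Take 90 from Vendor L at 44 — need 0 more.
Vendor R, Vendor 26, Vendor X: unused.
Cost = 190×14 + 200×18 + 80×34 + 90×44 = 12940.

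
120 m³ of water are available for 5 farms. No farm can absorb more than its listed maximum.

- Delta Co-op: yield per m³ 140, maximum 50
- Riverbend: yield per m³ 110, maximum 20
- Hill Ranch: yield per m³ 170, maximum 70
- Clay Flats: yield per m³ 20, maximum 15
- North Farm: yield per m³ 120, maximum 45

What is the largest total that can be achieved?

18900

Highest yield per m³ first: Hill Ranch 170 > Delta Co-op 140 > North Farm 120 > Riverbend 110 > Clay Flats 20.
Give Hill Ranch 70 to hit its cap of 70 ; 50 left.
Delta Co-op takes 50 to reach its cap of 50 ; 0 left.
Total = 140×50 + 170×70 = 18900.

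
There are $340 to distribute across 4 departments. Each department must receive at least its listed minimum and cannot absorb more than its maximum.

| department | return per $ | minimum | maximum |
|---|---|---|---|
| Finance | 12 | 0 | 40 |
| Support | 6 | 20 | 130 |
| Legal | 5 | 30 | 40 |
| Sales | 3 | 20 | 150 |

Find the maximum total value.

Meeting every minimum uses 0+20+30+20 = 70 $, leaving 270.
Rank by return per $: Finance 12 > Support 6 > Legal 5 > Sales 3.
Finance: +40 to 40 (cap) — 230 left.
Support takes 110 more to reach its cap of 130 — 120 left.
Give Legal 10 more to hit its cap of 40 — 110 left.
Sales: +110 (room for 130) → 130. Pool exhausted.
Total = 12×40 + 6×130 + 5×40 + 3×130 = 1850.

1850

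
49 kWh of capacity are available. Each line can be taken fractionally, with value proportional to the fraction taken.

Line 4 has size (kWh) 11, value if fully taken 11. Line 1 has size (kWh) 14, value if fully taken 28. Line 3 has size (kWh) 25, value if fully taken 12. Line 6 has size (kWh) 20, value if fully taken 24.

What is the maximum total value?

64.92

Best value per unit of size first: Line 1 28/14≈2, Line 6 24/20≈1.2, Line 4 11/11≈1, Line 3 12/25≈0.48.
Line 1: take in full, 14 kWh for value 28 — 35 left.
Line 6: take in full, 20 kWh for value 24 — 15 left.
Line 4: take in full, 11 kWh for value 11 — 4 left.
Fill the last 4 kWh with part of Line 3: 4/25 of it earns 1.92.
Total value = 64.92.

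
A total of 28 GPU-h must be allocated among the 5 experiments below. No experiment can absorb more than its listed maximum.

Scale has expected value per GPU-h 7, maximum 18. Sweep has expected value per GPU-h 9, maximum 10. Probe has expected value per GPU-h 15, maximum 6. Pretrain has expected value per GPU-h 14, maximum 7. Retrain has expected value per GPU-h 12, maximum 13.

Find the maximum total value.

Rank by expected value per GPU-h: Probe 15 > Pretrain 14 > Retrain 12 > Sweep 9 > Scale 7.
Probe takes 6 to reach its cap of 6 → 22 left.
Pretrain: +7 to 7 (cap) → 15 left.
Give Retrain 13 to hit its cap of 13 → 2 left.
Sweep has room for 10 but only 2 remain, so it gets 2.
Total = 9×2 + 15×6 + 14×7 + 12×13 = 362.

362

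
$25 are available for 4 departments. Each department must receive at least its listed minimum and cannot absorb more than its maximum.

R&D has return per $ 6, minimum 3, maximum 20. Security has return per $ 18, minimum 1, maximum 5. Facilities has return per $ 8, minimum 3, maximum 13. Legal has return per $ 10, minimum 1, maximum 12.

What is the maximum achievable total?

268

Meeting every minimum uses 3+1+3+1 = 8 $, leaving 17.
Highest return per $ first: Security 18 > Legal 10 > Facilities 8 > R&D 6.
Give Security 4 more to hit its cap of 5 → 13 left.
Give Legal 11 more to hit its cap of 12 → 2 left.
Only 2 left; Facilities takes them to reach 5.
Total = 6×3 + 18×5 + 8×5 + 10×12 = 268.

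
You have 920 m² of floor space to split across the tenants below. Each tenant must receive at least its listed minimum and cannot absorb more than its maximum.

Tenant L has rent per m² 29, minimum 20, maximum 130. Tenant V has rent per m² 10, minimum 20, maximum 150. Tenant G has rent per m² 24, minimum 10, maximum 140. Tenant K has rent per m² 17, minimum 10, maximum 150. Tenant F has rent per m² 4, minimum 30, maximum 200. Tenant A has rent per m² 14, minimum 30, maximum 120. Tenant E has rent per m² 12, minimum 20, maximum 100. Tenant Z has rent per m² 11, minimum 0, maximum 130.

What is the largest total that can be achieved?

15310

Meeting every minimum uses 20+20+10+10+30+30+20+0 = 140 m², leaving 780.
Order the tenants by rent per m²: Tenant L 29 > Tenant G 24 > Tenant K 17 > Tenant A 14 > Tenant E 12 > Tenant Z 11 > Tenant V 10 > Tenant F 4.
Give Tenant L 110 more to hit its cap of 130 — 670 left.
Give Tenant G 130 more to hit its cap of 140 — 540 left.
Tenant K takes 140 more to reach its cap of 150 — 400 left.
Tenant A: +90 to 120 (cap) — 310 left.
Tenant E takes 80 more to reach its cap of 100 — 230 left.
Tenant Z: +130 to 130 (cap) — 100 left.
Tenant V has room for 130 more but only 100 remain, so it gets 120.
Total = 29×130 + 10×120 + 24×140 + 17×150 + 4×30 + 14×120 + 12×100 + 11×130 = 15310.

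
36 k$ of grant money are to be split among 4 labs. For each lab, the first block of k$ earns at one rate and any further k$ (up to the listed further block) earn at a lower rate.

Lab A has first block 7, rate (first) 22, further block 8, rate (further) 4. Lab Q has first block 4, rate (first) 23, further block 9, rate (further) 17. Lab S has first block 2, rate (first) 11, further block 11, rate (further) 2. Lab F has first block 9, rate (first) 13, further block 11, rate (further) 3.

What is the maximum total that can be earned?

558

Treat each block as its own option and order by rate: Lab Q/T1 23 > Lab A/T1 22 > Lab Q/T2 17 > Lab F/T1 13 > Lab S/T1 11 > Lab A/T2 4 > Lab F/T2 3 > Lab S/T2 2.
Fill Lab Q T1 block (4 at 23) — 32 left.
Lab A T1 at 22: fill all 7 — 25 left.
Fill Lab Q T2 block (9 at 17) — 16 left.
Lab F/T1 (13): +9 — 7 left.
Lab S T1 at 11: fill all 2 — 5 left.
5 remain; put them into Lab A T2 at 4.
Total = 23×4 + 22×7 + 17×9 + 13×9 + 11×2 + 4×5 = 558.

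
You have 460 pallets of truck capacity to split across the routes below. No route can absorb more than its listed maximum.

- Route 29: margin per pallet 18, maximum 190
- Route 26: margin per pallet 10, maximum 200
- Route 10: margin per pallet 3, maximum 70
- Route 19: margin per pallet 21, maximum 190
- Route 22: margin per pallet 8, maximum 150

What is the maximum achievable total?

Order the routes by margin per pallet: Route 19 21 > Route 29 18 > Route 26 10 > Route 22 8 > Route 10 3.
Route 19 takes 190 to reach its cap of 190 — 270 left.
Route 29: +190 to 190 (cap) — 80 left.
Only 80 left; Route 26 takes them to reach 80.
Total = 18×190 + 10×80 + 21×190 = 8210.

8210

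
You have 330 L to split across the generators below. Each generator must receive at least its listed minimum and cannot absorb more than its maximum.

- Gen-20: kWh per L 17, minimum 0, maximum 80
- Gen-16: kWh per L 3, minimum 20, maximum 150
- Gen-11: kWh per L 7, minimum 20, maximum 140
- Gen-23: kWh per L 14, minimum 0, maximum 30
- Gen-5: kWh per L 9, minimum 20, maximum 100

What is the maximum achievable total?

3440

Meeting every minimum uses 0+20+20+0+20 = 60 L, leaving 270.
Order the generators by kWh per L: Gen-20 17 > Gen-23 14 > Gen-5 9 > Gen-11 7 > Gen-16 3.
Gen-20: +80 to 80 (cap) → 190 left.
Give Gen-23 30 more to hit its cap of 30 → 160 left.
Give Gen-5 80 more to hit its cap of 100 → 80 left.
Gen-11 has room for 120 more but only 80 remain, so it gets 100.
Total = 17×80 + 3×20 + 7×100 + 14×30 + 9×100 = 3440.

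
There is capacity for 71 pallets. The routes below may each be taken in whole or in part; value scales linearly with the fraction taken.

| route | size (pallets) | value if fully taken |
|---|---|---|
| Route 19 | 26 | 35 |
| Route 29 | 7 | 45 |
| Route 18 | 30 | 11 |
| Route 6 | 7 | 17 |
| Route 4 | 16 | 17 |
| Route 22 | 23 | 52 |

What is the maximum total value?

Rank by value-to-size ratio: Route 29 45/7≈6.43, Route 6 17/7≈2.43, Route 22 52/23≈2.26, Route 19 35/26≈1.35, Route 4 17/16≈1.06, Route 18 11/30≈0.367.
Take all of Route 29 (7 pallets, value 45) → 64 pallets left.
Route 6: take in full, 7 pallets for value 17 → 57 left.
Take all of Route 22 (23 pallets, value 52) → 34 pallets left.
All 26 pallets of Route 19 fit (value 35) → 8 remain.
Only 8 pallets remain; take 8/16 of Route 4 for value 17×8/16 = 8.5.
Total value = 157.5.

157.5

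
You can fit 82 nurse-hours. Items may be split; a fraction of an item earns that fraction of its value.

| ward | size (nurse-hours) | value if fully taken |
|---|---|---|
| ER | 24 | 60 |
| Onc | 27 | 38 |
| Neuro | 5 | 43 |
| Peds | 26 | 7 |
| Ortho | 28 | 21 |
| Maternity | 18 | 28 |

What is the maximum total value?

175

Best value per unit of size first: Neuro 43/5≈8.6, ER 60/24≈2.5, Maternity 28/18≈1.56, Onc 38/27≈1.41, Ortho 21/28≈0.75, Peds 7/26≈0.269.
Neuro: take in full, 5 nurse-hours for value 43 → 77 left.
All 24 nurse-hours of ER fit (value 60) → 53 remain.
Take all of Maternity (18 nurse-hours, value 28) → 35 nurse-hours left.
Onc: take in full, 27 nurse-hours for value 38 → 8 left.
Only 8 nurse-hours remain; take 8/28 of Ortho for value 21×8/28 = 6.
Total value = 175.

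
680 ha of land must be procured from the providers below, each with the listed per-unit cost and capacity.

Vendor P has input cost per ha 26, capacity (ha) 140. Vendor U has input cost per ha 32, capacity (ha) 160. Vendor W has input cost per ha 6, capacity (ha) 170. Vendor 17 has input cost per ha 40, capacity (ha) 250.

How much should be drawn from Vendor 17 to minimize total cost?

210

Fill from the cheapest provider first.
Vendor W at 6: take all 170 ha → 510 still needed.
Vendor P (26): use full 140 → 370 ha to go.
Vendor U (32): use full 160 → 210 ha to go.
Take 210 from Vendor 17 at 40 to finish.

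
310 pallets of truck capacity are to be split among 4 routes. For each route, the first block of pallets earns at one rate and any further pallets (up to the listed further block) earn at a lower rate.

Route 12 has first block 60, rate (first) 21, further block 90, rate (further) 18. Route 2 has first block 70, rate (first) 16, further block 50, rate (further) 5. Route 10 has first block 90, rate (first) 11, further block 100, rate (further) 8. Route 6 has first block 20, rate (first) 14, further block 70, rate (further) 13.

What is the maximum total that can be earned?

5190

Order all 8 blocks by rate: Route 12/T1 21 > Route 12/T2 18 > Route 2/T1 16 > Route 6/T1 14 > Route 6/T2 13 > Route 10/T1 11 > Route 10/T2 8 > Route 2/T2 5.
Fill Route 12 T1 block (60 at 21) ; 250 left.
Route 12/T2 (18): +90 ; 160 left.
Route 2/T1 (16): +70 ; 90 left.
Route 6 T1 at 14: fill all 20 ; 70 left.
Route 6 T2 at 13: fill all 70 ; 0 left.
Total = 21×60 + 18×90 + 16×70 + 14×20 + 13×70 = 5190.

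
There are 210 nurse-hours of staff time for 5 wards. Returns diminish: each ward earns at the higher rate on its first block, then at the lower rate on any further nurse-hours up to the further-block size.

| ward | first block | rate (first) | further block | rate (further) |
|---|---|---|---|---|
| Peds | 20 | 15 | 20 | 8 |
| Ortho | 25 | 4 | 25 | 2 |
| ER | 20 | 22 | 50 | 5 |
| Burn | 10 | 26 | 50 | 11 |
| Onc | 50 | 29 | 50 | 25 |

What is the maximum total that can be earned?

4330

Order all 10 blocks by rate: Onc/tier1 29 > Burn/tier1 26 > Onc/tier2 25 > ER/tier1 22 > Peds/tier1 15 > Burn/tier2 11 > Peds/tier2 8 > ER/tier2 5 > Ortho/tier1 4 > Ortho/tier2 2.
Fill Onc tier1 block (50 at 29) ; 160 left.
Burn/tier1 (26): +10 ; 150 left.
Fill Onc tier2 block (50 at 25) ; 100 left.
ER tier1 at 22: fill all 20 ; 80 left.
Peds tier1 at 15: fill all 20 ; 60 left.
Burn tier2 at 11: fill all 50 ; 10 left.
Peds/tier2: +10 of 20 at 8; pool empty.
Total = 29×50 + 26×10 + 25×50 + 22×20 + 15×20 + 11×50 + 8×10 = 4330.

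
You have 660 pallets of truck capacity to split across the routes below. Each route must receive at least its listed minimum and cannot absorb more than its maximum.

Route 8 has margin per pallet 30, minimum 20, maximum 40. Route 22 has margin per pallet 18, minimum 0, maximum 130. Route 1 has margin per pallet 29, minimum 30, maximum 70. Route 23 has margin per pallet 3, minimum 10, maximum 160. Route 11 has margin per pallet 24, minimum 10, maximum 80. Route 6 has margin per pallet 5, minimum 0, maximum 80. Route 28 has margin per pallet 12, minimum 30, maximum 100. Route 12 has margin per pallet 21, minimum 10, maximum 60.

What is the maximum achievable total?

Meeting every minimum uses 20+0+30+10+10+0+30+10 = 110 pallets, leaving 550.
Rank by margin per pallet: Route 8 30 > Route 1 29 > Route 11 24 > Route 12 21 > Route 22 18 > Route 28 12 > Route 6 5 > Route 23 3.
Give Route 8 20 more to hit its cap of 40 ; 530 left.
Give Route 1 40 more to hit its cap of 70 ; 490 left.
Give Route 11 70 more to hit its cap of 80 ; 420 left.
Route 12: +50 to 60 (cap) ; 370 left.
Route 22: +130 to 130 (cap) ; 240 left.
Route 28: +70 to 100 (cap) ; 170 left.
Give Route 6 80 more to hit its cap of 80 ; 90 left.
Only 90 left; Route 23 takes them to reach 100.
Total = 30×40 + 18×130 + 29×70 + 3×100 + 24×80 + 5×80 + 12×100 + 21×60 = 10650.

10650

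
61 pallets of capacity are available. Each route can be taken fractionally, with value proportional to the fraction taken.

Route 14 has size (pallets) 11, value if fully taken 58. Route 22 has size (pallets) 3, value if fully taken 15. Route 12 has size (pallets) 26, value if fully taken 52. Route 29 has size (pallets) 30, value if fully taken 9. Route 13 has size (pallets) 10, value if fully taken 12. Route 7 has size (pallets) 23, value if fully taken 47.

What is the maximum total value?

Best value per unit of size first: Route 14 58/11≈5.27, Route 22 15/3≈5, Route 7 47/23≈2.04, Route 12 52/26≈2, Route 13 12/10≈1.2, Route 29 9/30≈0.3.
Take all of Route 14 (11 pallets, value 58) → 50 pallets left.
Take all of Route 22 (3 pallets, value 15) → 47 pallets left.
Take all of Route 7 (23 pallets, value 47) → 24 pallets left.
Fill the last 24 pallets with part of Route 12: 24/26 of it earns 48.
Total value = 168.

168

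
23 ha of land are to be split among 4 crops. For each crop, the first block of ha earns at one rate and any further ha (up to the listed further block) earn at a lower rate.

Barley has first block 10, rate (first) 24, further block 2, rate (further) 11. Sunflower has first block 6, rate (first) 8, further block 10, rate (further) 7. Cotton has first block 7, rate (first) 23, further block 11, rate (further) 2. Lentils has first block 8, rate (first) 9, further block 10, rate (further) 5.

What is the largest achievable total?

459

Order all 8 blocks by rate: Barley/T1 24 > Cotton/T1 23 > Barley/T2 11 > Lentils/T1 9 > Sunflower/T1 8 > Sunflower/T2 7 > Lentils/T2 5 > Cotton/T2 2.
Barley T1 at 24: fill all 10 ; 13 left.
Fill Cotton T1 block (7 at 23) ; 6 left.
Barley/T2 (11): +2 ; 4 left.
Lentils T1 at 9: only 4 left, fill 4.
Total = 24×10 + 23×7 + 11×2 + 9×4 = 459.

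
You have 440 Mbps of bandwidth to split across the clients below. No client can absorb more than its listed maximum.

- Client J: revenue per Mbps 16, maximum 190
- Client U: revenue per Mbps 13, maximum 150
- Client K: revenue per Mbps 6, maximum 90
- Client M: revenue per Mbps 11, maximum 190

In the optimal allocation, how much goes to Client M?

Highest revenue per Mbps first: Client J 16 > Client U 13 > Client M 11 > Client K 6.
Give Client J 190 to hit its cap of 190 → 250 left.
Client U takes 150 to reach its cap of 150 → 100 left.
Client M has room for 190 but only 100 remain, so it gets 100.

100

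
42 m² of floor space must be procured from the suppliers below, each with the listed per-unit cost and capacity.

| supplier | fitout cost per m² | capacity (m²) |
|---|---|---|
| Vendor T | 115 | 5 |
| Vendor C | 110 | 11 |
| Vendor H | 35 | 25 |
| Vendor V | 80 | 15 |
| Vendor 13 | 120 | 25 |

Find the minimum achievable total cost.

Fill from the cheapest supplier first.
Vendor H (35): use full 25 — 17 m² to go.
Vendor V at 80: take all 15 m² — 2 still needed.
Vendor C (110): take the remaining 2 — done.
Vendor T, Vendor 13: unused.
Cost = 25×35 + 15×80 + 2×110 = 2295.

2295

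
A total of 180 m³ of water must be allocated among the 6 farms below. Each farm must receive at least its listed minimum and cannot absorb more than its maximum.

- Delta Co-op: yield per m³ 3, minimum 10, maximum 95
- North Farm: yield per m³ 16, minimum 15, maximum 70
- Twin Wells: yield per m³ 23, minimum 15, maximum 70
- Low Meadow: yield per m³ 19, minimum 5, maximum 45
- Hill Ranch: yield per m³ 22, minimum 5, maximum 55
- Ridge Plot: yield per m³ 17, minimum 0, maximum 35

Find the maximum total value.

Meeting every minimum uses 10+15+15+5+5+0 = 50 m³, leaving 130.
Highest yield per m³ first: Twin Wells 23 > Hill Ranch 22 > Low Meadow 19 > Ridge Plot 17 > North Farm 16 > Delta Co-op 3.
Twin Wells: +55 to 70 (cap) → 75 left.
Give Hill Ranch 50 more to hit its cap of 55 → 25 left.
Low Meadow: +25 (room for 40) → 30. Pool exhausted.
Total = 3×10 + 16×15 + 23×70 + 19×30 + 22×55 = 3660.

3660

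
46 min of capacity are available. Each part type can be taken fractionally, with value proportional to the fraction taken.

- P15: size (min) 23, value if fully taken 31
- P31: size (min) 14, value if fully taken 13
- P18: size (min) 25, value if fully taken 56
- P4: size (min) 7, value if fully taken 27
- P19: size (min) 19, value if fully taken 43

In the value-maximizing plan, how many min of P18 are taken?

20

Sort by value density: P4 27/7≈3.86, P19 43/19≈2.26, P18 56/25≈2.24, P15 31/23≈1.35, P31 13/14≈0.929.
All 7 min of P4 fit (value 27) → 39 remain.
Take all of P19 (19 min, value 43) → 20 min left.
Only 20 min remain; take 20/25 of P18 for value 56×20/25 = 44.8.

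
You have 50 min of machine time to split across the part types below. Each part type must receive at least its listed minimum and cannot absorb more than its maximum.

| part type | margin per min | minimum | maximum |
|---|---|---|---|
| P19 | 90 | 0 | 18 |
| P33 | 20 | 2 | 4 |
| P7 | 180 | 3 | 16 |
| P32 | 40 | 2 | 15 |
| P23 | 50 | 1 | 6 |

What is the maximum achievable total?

5160

Meeting every minimum uses 0+2+3+2+1 = 8 min, leaving 42.
Order the part types by margin per min: P7 180 > P19 90 > P23 50 > P32 40 > P33 20.
Give P7 13 more to hit its cap of 16 — 29 left.
P19 takes 18 more to reach its cap of 18 — 11 left.
P23: +5 to 6 (cap) — 6 left.
Only 6 left; P32 takes them to reach 8.
Total = 90×18 + 20×2 + 180×16 + 40×8 + 50×6 = 5160.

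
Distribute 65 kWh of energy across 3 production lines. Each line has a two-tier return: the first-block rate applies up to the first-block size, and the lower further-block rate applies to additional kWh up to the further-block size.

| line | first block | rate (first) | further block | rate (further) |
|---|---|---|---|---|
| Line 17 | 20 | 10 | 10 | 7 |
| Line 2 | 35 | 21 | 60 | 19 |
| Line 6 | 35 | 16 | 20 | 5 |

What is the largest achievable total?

Order all 6 blocks by rate: Line 2/first 21 > Line 2/second 19 > Line 6/first 16 > Line 17/first 10 > Line 17/second 7 > Line 6/second 5.
Line 2/first (21): +35 ; 30 left.
30 remain; put them into Line 2 second at 19.
Total = 21×35 + 19×30 = 1305.

1305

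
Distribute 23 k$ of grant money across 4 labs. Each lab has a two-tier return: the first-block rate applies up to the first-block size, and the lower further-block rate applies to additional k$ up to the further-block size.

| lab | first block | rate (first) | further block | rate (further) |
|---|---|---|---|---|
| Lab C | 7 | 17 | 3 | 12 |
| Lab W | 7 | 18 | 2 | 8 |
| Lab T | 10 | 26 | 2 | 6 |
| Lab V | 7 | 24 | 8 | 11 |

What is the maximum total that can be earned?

536

Treat each block as its own option and order by rate: Lab T/T1 26 > Lab V/T1 24 > Lab W/T1 18 > Lab C/T1 17 > Lab C/T2 12 > Lab V/T2 11 > Lab W/T2 8 > Lab T/T2 6.
Fill Lab T T1 block (10 at 26) → 13 left.
Lab V/T1 (24): +7 → 6 left.
Lab W/T1: +6 of 7 at 18; pool empty.
Total = 26×10 + 24×7 + 18×6 = 536.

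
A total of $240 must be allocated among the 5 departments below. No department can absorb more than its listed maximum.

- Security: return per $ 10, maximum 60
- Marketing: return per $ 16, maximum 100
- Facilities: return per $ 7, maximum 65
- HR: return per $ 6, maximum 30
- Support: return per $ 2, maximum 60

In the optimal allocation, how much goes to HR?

15

Order the departments by return per $: Marketing 16 > Security 10 > Facilities 7 > HR 6 > Support 2.
Marketing: +100 to 100 (cap) ; 140 left.
Give Security 60 to hit its cap of 60 ; 80 left.
Facilities: +65 to 65 (cap) ; 15 left.
Only 15 left; HR takes them to reach 15.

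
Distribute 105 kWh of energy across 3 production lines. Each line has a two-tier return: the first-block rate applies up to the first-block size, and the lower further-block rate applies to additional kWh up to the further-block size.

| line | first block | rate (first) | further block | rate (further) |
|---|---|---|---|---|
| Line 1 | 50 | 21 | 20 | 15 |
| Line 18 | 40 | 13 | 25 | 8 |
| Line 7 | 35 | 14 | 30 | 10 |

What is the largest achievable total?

Rank every tier by rate: Line 1/first 21 > Line 1/second 15 > Line 7/first 14 > Line 18/first 13 > Line 7/second 10 > Line 18/second 8.
Fill Line 1 first block (50 at 21) ; 55 left.
Fill Line 1 second block (20 at 15) ; 35 left.
Fill Line 7 first block (35 at 14) ; 0 left.
Total = 21×50 + 15×20 + 14×35 = 1840.

1840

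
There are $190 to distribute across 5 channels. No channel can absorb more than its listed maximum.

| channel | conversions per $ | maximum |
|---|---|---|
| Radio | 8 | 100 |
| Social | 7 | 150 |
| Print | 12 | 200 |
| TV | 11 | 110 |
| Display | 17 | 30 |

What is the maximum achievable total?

Rank by conversions per $: Display 17 > Print 12 > TV 11 > Radio 8 > Social 7.
Display: +30 to 30 (cap) — 160 left.
Only 160 left; Print takes them to reach 160.
Total = 12×160 + 17×30 = 2430.

2430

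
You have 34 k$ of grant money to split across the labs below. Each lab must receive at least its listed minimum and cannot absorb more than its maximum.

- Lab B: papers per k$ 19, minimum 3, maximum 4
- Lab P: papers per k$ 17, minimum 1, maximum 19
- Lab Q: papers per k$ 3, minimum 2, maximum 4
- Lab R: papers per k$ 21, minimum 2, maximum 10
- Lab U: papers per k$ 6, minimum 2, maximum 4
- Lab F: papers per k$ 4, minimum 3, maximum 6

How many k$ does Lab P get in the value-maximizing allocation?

Meeting every minimum uses 3+1+2+2+2+3 = 13 k$, leaving 21.
Rank by papers per k$: Lab R 21 > Lab B 19 > Lab P 17 > Lab U 6 > Lab F 4 > Lab Q 3.
Lab R: +8 to 10 (cap) — 13 left.
Lab B takes 1 more to reach its cap of 4 — 12 left.
Lab P: +12 (room for 18) → 13. Pool exhausted.

13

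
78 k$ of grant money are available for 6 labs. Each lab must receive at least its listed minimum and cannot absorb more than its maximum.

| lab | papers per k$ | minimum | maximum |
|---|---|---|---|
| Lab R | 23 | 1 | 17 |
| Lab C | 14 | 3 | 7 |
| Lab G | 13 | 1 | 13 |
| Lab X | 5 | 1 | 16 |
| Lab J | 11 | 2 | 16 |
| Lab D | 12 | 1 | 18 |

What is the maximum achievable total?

Meeting every minimum uses 1+3+1+1+2+1 = 9 k$, leaving 69.
Highest papers per k$ first: Lab R 23 > Lab C 14 > Lab G 13 > Lab D 12 > Lab J 11 > Lab X 5.
Lab R: +16 to 17 (cap) → 53 left.
Lab C: +4 to 7 (cap) → 49 left.
Lab G: +12 to 13 (cap) → 37 left.
Give Lab D 17 more to hit its cap of 18 → 20 left.
Give Lab J 14 more to hit its cap of 16 → 6 left.
Lab X: +6 (room for 15) → 7. Pool exhausted.
Total = 23×17 + 14×7 + 13×13 + 5×7 + 11×16 + 12×18 = 1085.

1085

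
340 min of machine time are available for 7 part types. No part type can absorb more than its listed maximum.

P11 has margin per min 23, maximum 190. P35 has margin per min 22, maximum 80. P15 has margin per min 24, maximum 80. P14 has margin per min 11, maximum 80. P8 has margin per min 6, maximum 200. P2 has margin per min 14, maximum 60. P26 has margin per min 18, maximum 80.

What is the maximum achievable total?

Highest margin per min first: P15 24 > P11 23 > P35 22 > P26 18 > P2 14 > P14 11 > P8 6.
P15: +80 to 80 (cap) ; 260 left.
Give P11 190 to hit its cap of 190 ; 70 left.
P35 has room for 80 but only 70 remain, so it gets 70.
Total = 23×190 + 22×70 + 24×80 = 7830.

7830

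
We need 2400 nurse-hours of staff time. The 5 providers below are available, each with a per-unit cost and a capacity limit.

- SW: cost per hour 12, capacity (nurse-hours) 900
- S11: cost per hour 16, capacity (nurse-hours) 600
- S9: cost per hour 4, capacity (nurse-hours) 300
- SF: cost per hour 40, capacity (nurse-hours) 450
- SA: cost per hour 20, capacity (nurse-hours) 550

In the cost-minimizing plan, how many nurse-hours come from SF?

Use providers in increasing cost order.
Take 300 from S9 at 4 — need 2100 more.
SW at 12: take all 900 nurse-hours — 1200 still needed.
Take 600 from S11 at 16 — need 600 more.
Take 550 from SA at 20 — need 50 more.
SF (40): take the remaining 50 — done.

50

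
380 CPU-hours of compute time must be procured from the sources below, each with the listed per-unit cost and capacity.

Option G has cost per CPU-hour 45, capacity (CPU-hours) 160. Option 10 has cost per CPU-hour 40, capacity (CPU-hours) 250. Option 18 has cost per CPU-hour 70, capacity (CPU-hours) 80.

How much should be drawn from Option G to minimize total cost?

130

Cheapest first:
Take 250 from Option 10 at 40 — need 130 more.
Option G at 45: take 130 of its 160 — requirement met.
Option 18: unused.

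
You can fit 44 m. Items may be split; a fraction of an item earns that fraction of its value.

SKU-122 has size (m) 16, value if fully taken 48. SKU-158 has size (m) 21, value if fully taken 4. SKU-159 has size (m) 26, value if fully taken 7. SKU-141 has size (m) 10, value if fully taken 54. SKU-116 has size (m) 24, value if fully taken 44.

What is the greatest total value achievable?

135

Sort by value density: SKU-141 54/10≈5.4, SKU-122 48/16≈3, SKU-116 44/24≈1.83, SKU-159 7/26≈0.269, SKU-158 4/21≈0.19.
SKU-141: take in full, 10 m for value 54 — 34 left.
Take all of SKU-122 (16 m, value 48) — 18 m left.
Only 18 m remain; take 18/24 of SKU-116 for value 44×18/24 = 33.
Total value = 135.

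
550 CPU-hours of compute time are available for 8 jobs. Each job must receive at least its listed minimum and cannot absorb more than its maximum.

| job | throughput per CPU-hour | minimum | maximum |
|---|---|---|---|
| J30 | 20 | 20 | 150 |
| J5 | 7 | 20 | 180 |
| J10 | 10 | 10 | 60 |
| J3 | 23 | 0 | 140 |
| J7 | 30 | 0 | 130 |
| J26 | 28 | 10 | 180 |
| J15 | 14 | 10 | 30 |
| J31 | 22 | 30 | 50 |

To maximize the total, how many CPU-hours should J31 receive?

Meeting every minimum uses 20+20+10+0+0+10+10+30 = 100 CPU-hours, leaving 450.
Order the jobs by throughput per CPU-hour: J7 30 > J26 28 > J3 23 > J31 22 > J30 20 > J15 14 > J10 10 > J5 7.
J7: +130 to 130 (cap) → 320 left.
Give J26 170 more to hit its cap of 180 → 150 left.
Give J3 140 more to hit its cap of 140 → 10 left.
J31: +10 (room for 20) → 40. Pool exhausted.

40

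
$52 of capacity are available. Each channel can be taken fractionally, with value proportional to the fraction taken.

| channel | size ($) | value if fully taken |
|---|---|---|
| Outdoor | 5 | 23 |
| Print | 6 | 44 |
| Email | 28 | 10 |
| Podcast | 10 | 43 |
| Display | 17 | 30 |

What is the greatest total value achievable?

145

Rank by value-to-size ratio: Print 44/6≈7.33, Outdoor 23/5≈4.6, Podcast 43/10≈4.3, Display 30/17≈1.76, Email 10/28≈0.357.
Take all of Print (6 $, value 44) → 46 $ left.
Take all of Outdoor (5 $, value 23) → 41 $ left.
All 10 $ of Podcast fit (value 43) → 31 remain.
All 17 $ of Display fit (value 30) → 14 remain.
Only 14 $ remain; take 14/28 of Email for value 10×14/28 = 5.
Total value = 145.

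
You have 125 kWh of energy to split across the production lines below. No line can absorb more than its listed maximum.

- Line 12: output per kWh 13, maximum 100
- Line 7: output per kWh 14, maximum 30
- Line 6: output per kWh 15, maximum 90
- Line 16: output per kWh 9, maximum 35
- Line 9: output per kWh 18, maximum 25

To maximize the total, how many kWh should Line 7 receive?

10

Order the production lines by output per kWh: Line 9 18 > Line 6 15 > Line 7 14 > Line 12 13 > Line 16 9.
Give Line 9 25 to hit its cap of 25 — 100 left.
Give Line 6 90 to hit its cap of 90 — 10 left.
Line 7 has room for 30 but only 10 remain, so it gets 10.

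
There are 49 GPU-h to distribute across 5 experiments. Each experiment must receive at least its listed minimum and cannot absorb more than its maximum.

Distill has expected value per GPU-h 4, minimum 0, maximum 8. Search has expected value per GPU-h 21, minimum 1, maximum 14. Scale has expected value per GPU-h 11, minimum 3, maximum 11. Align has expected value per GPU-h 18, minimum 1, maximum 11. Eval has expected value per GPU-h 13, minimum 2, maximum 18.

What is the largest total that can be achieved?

Meeting every minimum uses 0+1+3+1+2 = 7 GPU-h, leaving 42.
Rank by expected value per GPU-h: Search 21 > Align 18 > Eval 13 > Scale 11 > Distill 4.
Search: +13 to 14 (cap) → 29 left.
Align: +10 to 11 (cap) → 19 left.
Eval: +16 to 18 (cap) → 3 left.
Only 3 left; Scale takes them to reach 6.
Total = 21×14 + 11×6 + 18×11 + 13×18 = 792.

792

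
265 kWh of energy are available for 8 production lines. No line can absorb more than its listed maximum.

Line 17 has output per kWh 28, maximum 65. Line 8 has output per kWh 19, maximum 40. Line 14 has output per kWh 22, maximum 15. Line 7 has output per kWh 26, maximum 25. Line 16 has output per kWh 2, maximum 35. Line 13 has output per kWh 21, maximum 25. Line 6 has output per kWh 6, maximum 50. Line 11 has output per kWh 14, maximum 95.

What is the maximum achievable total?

5415

Rank by output per kWh: Line 17 28 > Line 7 26 > Line 14 22 > Line 13 21 > Line 8 19 > Line 11 14 > Line 6 6 > Line 16 2.
Line 17: +65 to 65 (cap) → 200 left.
Line 7: +25 to 25 (cap) → 175 left.
Line 14 takes 15 to reach its cap of 15 → 160 left.
Line 13: +25 to 25 (cap) → 135 left.
Line 8: +40 to 40 (cap) → 95 left.
Give Line 11 95 to hit its cap of 95 → 0 left.
Total = 28×65 + 19×40 + 22×15 + 26×25 + 21×25 + 14×95 = 5415.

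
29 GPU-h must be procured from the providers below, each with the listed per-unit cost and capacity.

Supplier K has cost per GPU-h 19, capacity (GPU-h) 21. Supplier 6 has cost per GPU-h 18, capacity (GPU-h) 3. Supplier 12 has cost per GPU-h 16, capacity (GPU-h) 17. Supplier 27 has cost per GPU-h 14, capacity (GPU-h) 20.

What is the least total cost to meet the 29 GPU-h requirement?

424

Fill from the cheapest provider first.
Take 20 from Supplier 27 at 14 — need 9 more.
Supplier 12 (16): take the remaining 9 — done.
Supplier 6, Supplier K: unused.
Cost = 20×14 + 9×16 = 424.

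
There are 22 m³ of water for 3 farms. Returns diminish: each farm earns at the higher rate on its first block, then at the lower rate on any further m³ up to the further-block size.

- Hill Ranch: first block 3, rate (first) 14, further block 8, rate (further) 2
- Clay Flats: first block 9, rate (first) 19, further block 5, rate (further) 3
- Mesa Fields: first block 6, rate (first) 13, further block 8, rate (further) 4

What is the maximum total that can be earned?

Order all 6 blocks by rate: Clay Flats/tier1 19 > Hill Ranch/tier1 14 > Mesa Fields/tier1 13 > Mesa Fields/tier2 4 > Clay Flats/tier2 3 > Hill Ranch/tier2 2.
Clay Flats/tier1 (19): +9 → 13 left.
Fill Hill Ranch tier1 block (3 at 14) → 10 left.
Mesa Fields tier1 at 13: fill all 6 → 4 left.
Mesa Fields tier2 at 4: only 4 left, fill 4.
Total = 19×9 + 14×3 + 13×6 + 4×4 = 307.

307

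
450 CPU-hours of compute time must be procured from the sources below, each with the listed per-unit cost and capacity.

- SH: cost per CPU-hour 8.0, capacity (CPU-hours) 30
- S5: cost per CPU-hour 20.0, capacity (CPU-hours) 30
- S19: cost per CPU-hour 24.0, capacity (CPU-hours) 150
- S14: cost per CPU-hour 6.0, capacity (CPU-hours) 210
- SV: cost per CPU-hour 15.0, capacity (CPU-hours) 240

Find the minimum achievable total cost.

4650

Cheapest first:
S14 (6.0): use full 210 → 240 CPU-hours to go.
Take 30 from SH at 8.0 → need 210 more.
Take 210 from SV at 15.0 to finish.
S5, S19: unused.
Cost = 210×6.0 + 30×8.0 + 210×15.0 = 4650.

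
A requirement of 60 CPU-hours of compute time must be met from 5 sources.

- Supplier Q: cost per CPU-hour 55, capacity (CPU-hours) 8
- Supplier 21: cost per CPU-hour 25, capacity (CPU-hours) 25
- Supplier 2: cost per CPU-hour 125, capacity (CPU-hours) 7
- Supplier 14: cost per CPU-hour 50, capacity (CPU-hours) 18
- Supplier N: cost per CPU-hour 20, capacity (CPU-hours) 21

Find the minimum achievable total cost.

Cheapest first:
Supplier N at 20: take all 21 CPU-hours → 39 still needed.
Supplier 21 at 25: take all 25 CPU-hours → 14 still needed.
Supplier 14 at 50: take 14 of its 18 → requirement met.
Supplier Q, Supplier 2: unused.
Cost = 21×20 + 25×25 + 14×50 = 1745.

1745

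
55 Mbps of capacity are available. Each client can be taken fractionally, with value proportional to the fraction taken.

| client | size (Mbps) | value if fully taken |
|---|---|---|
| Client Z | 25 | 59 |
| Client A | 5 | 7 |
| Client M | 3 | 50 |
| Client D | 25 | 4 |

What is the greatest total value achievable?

119.52

Sort by value density: Client M 50/3≈16.7, Client Z 59/25≈2.36, Client A 7/5≈1.4, Client D 4/25≈0.16.
Client M: take in full, 3 Mbps for value 50 ; 52 left.
Take all of Client Z (25 Mbps, value 59) ; 27 Mbps left.
Client A: take in full, 5 Mbps for value 7 ; 22 left.
Fill the last 22 Mbps with part of Client D: 22/25 of it earns 3.52.
Total value = 119.52.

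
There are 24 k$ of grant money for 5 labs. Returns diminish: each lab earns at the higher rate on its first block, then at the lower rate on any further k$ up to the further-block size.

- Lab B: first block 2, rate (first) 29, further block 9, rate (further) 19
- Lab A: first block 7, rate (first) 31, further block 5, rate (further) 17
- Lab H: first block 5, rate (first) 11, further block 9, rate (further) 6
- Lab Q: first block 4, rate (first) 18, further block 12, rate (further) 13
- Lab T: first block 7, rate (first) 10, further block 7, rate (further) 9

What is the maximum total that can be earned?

Rank every tier by rate: Lab A/T1 31 > Lab B/T1 29 > Lab B/T2 19 > Lab Q/T1 18 > Lab A/T2 17 > Lab Q/T2 13 > Lab H/T1 11 > Lab T/T1 10 > Lab T/T2 9 > Lab H/T2 6.
Lab A T1 at 31: fill all 7 → 17 left.
Lab B T1 at 29: fill all 2 → 15 left.
Lab B T2 at 19: fill all 9 → 6 left.
Fill Lab Q T1 block (4 at 18) → 2 left.
Lab A/T2: +2 of 5 at 17; pool empty.
Total = 31×7 + 29×2 + 19×9 + 18×4 + 17×2 = 552.

552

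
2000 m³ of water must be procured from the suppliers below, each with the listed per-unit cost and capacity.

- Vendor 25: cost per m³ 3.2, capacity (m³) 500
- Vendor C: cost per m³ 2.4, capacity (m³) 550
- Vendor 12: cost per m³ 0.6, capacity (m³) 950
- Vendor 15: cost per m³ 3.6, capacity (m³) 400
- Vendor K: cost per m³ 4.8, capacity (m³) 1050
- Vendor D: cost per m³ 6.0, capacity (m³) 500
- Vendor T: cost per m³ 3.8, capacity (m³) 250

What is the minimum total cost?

Cheapest first:
Vendor 12 at 0.6: take all 950 m³ → 1050 still needed.
Vendor C at 2.4: take all 550 m³ → 500 still needed.
Take 500 from Vendor 25 at 3.2 → need 0 more.
Vendor 15, Vendor T, Vendor K, Vendor D: unused.
Cost = 950×0.6 + 550×2.4 + 500×3.2 = 3490.

3490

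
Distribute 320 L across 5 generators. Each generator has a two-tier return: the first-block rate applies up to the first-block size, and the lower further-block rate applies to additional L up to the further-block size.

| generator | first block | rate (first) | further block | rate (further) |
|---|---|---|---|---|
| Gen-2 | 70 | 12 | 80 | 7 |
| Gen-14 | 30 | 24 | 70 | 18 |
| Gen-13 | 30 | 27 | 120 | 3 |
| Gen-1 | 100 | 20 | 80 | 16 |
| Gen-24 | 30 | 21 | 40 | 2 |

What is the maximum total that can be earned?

Rank every tier by rate: Gen-13/T1 27 > Gen-14/T1 24 > Gen-24/T1 21 > Gen-1/T1 20 > Gen-14/T2 18 > Gen-1/T2 16 > Gen-2/T1 12 > Gen-2/T2 7 > Gen-13/T2 3 > Gen-24/T2 2.
Gen-13/T1 (27): +30 ; 290 left.
Gen-14/T1 (24): +30 ; 260 left.
Fill Gen-24 T1 block (30 at 21) ; 230 left.
Fill Gen-1 T1 block (100 at 20) ; 130 left.
Fill Gen-14 T2 block (70 at 18) ; 60 left.
60 remain; put them into Gen-1 T2 at 16.
Total = 27×30 + 24×30 + 21×30 + 20×100 + 18×70 + 16×60 = 6380.

6380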